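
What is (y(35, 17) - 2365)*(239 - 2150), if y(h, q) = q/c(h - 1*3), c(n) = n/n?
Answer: 4487028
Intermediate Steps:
c(n) = 1
y(h, q) = q (y(h, q) = q/1 = q*1 = q)
(y(35, 17) - 2365)*(239 - 2150) = (17 - 2365)*(239 - 2150) = -2348*(-1911) = 4487028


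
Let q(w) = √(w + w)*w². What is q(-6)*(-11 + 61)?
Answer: 3600*I*√3 ≈ 6235.4*I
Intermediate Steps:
q(w) = √2*w^(5/2) (q(w) = √(2*w)*w² = (√2*√w)*w² = √2*w^(5/2))
q(-6)*(-11 + 61) = (√2*(-6)^(5/2))*(-11 + 61) = (√2*(36*I*√6))*50 = (72*I*√3)*50 = 3600*I*√3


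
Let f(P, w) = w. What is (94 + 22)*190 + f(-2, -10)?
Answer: 22030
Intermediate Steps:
(94 + 22)*190 + f(-2, -10) = (94 + 22)*190 - 10 = 116*190 - 10 = 22040 - 10 = 22030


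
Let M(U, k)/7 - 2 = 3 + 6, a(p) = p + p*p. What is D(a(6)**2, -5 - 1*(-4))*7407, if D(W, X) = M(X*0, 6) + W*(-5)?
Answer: -64759401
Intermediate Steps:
a(p) = p + p**2
M(U, k) = 77 (M(U, k) = 14 + 7*(3 + 6) = 14 + 7*9 = 14 + 63 = 77)
D(W, X) = 77 - 5*W (D(W, X) = 77 + W*(-5) = 77 - 5*W)
D(a(6)**2, -5 - 1*(-4))*7407 = (77 - 5*36*(1 + 6)**2)*7407 = (77 - 5*(6*7)**2)*7407 = (77 - 5*42**2)*7407 = (77 - 5*1764)*7407 = (77 - 8820)*7407 = -8743*7407 = -64759401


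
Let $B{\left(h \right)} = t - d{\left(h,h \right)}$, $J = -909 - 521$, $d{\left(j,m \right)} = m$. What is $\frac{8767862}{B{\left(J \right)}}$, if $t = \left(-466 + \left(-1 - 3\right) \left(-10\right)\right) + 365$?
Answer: $\frac{8767862}{1369} \approx 6404.6$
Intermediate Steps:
$J = -1430$
$t = -61$ ($t = \left(-466 - -40\right) + 365 = \left(-466 + 40\right) + 365 = -426 + 365 = -61$)
$B{\left(h \right)} = -61 - h$
$\frac{8767862}{B{\left(J \right)}} = \frac{8767862}{-61 - -1430} = \frac{8767862}{-61 + 1430} = \frac{8767862}{1369}$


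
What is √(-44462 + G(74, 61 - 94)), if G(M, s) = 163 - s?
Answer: I*√44266 ≈ 210.39*I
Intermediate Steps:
√(-44462 + G(74, 61 - 94)) = √(-44462 + (163 - (61 - 94))) = √(-44462 + (163 - 1*(-33))) = √(-44462 + (163 + 33)) = √(-44462 + 196) = √(-44266) = I*√44266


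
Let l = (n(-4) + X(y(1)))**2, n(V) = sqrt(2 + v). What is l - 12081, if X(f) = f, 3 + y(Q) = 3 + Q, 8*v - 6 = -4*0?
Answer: -48309/4 + sqrt(11) ≈ -12074.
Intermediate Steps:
v = 3/4 (v = 3/4 + (-4*0)/8 = 3/4 + (1/8)*0 = 3/4 + 0 = 3/4 ≈ 0.75000)
y(Q) = Q (y(Q) = -3 + (3 + Q) = Q)
n(V) = sqrt(11)/2 (n(V) = sqrt(2 + 3/4) = sqrt(11/4) = sqrt(11)/2)
l = (1 + sqrt(11)/2)**2 (l = (sqrt(11)/2 + 1)**2 = (1 + sqrt(11)/2)**2 ≈ 7.0666)
l - 12081 = (15/4 + sqrt(11)) - 12081 = -48309/4 + sqrt(11)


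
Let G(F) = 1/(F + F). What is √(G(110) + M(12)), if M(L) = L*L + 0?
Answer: √1742455/110 ≈ 12.000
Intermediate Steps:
M(L) = L² (M(L) = L² + 0 = L²)
G(F) = 1/(2*F)
√(G(110) + M(12)) = √((½)/110 + 12²) = √((½)*(1/110) + 144) = √(1/220 + 144) = √(31681/220) = √1742455/110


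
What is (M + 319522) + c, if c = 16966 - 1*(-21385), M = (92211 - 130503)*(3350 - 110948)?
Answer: 4120500489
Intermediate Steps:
M = 4120142616 (M = -38292*(-107598) = 4120142616)
c = 38351 (c = 16966 + 21385 = 38351)
(M + 319522) + c = (4120142616 + 319522) + 38351 = 4120462138 + 38351 = 4120500489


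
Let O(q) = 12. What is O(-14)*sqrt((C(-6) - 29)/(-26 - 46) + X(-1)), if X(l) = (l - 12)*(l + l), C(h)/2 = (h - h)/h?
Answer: sqrt(3802) ≈ 61.660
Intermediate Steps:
C(h) = 0 (C(h) = 2*((h - h)/h) = 2*(0/h) = 2*0 = 0)
X(l) = 2*l*(-12 + l) (X(l) = (-12 + l)*(2*l) = 2*l*(-12 + l))
O(-14)*sqrt((C(-6) - 29)/(-26 - 46) + X(-1)) = 12*sqrt((0 - 29)/(-26 - 46) + 2*(-1)*(-12 - 1)) = 12*sqrt(-29/(-72) + 2*(-1)*(-13)) = 12*sqrt(-29*(-1/72) + 26) = 12*sqrt(29/72 + 26) = 12*sqrt(1901/72) = 12*(sqrt(3802)/12) = sqrt(3802)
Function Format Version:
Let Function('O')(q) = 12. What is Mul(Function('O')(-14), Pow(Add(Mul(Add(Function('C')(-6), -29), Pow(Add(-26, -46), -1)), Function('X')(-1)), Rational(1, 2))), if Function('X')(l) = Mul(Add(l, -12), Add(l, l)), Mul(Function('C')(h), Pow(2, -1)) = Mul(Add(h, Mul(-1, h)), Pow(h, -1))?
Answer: Pow(3802, Rational(1, 2)) ≈ 61.660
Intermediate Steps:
Function('C')(h) = 0 (Function('C')(h) = Mul(2, Mul(Add(h, Mul(-1, h)), Pow(h, -1))) = Mul(2, Mul(0, Pow(h, -1))) = Mul(2, 0) = 0)
Function('X')(l) = Mul(2, l, Add(-12, l)) (Function('X')(l) = Mul(Add(-12, l), Mul(2, l)) = Mul(2, l, Add(-12, l)))
Mul(Function('O')(-14), Pow(Add(Mul(Add(Function('C')(-6), -29), Pow(Add(-26, -46), -1)), Function('X')(-1)), Rational(1, 2))) = Mul(12, Pow(Add(Mul(Add(0, -29), Pow(Add(-26, -46), -1)), Mul(2, -1, Add(-12, -1))), Rational(1, 2))) = Mul(12, Pow(Add(Mul(-29, Pow(-72, -1)), Mul(2, -1, -13)), Rational(1, 2))) = Mul(12, Pow(Add(Mul(-29, Rational(-1, 72)), 26), Rational(1, 2))) = Mul(12, Pow(Add(Rational(29, 72), 26), Rational(1, 2))) = Mul(12, Pow(Rational(1901, 72), Rational(1, 2))) = Mul(12, Mul(Rational(1, 12), Pow(3802, Rational(1, 2)))) = Pow(3802, Rational(1, 2))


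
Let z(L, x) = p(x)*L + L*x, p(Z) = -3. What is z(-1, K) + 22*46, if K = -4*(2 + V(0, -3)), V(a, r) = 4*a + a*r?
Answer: 1023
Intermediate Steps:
K = -8 (K = -4*(2 + 0*(4 - 3)) = -4*(2 + 0*1) = -4*(2 + 0) = -4*2 = -8)
z(L, x) = -3*L + L*x
z(-1, K) + 22*46 = -(-3 - 8) + 22*46 = -1*(-11) + 1012 = 11 + 1012 = 1023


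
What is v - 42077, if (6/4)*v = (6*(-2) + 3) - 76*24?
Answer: -43299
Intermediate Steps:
v = -1222 (v = 2*((6*(-2) + 3) - 76*24)/3 = 2*((-12 + 3) - 1824)/3 = 2*(-9 - 1824)/3 = (2/3)*(-1833) = -1222)
v - 42077 = -1222 - 42077 = -43299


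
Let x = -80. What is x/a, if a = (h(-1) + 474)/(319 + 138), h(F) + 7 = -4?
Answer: -36560/463 ≈ -78.963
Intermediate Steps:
h(F) = -11 (h(F) = -7 - 4 = -11)
a = 463/457 (a = (-11 + 474)/(319 + 138) = 463/457 ≈ 1.0131)
x/a = -80/463/457 = -80*457/463 = -36560/463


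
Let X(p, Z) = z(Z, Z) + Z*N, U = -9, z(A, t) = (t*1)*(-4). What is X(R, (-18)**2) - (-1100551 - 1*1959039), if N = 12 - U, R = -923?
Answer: 3065098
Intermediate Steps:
z(A, t) = -4*t (z(A, t) = t*(-4) = -4*t)
N = 21 (N = 12 - 1*(-9) = 12 + 9 = 21)
X(p, Z) = 17*Z (X(p, Z) = -4*Z + Z*21 = -4*Z + 21*Z = 17*Z)
X(R, (-18)**2) - (-1100551 - 1*1959039) = 17*(-18)**2 - (-1100551 - 1*1959039) = 17*324 - (-1100551 - 1959039) = 5508 - 1*(-3059590) = 5508 + 3059590 = 3065098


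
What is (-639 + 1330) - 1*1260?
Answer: -569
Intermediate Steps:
(-639 + 1330) - 1*1260 = 691 - 1260 = -569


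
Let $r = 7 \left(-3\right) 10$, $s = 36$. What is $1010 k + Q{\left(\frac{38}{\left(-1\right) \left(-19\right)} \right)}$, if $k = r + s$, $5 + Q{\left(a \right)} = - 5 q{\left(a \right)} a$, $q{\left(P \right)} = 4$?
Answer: $-175785$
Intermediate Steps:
$Q{\left(a \right)} = -5 - 20 a$ ($Q{\left(a \right)} = -5 + \left(-5\right) 4 a = -5 - 20 a$)
$r = -210$ ($r = \left(-21\right) 10 = -210$)
$k = -174$ ($k = -210 + 36 = -174$)
$1010 k + Q{\left(\frac{38}{\left(-1\right) \left(-19\right)} \right)} = 1010 \left(-174\right) - \left(5 + 20 \frac{38}{\left(-1\right) \left(-19\right)}\right) = -175740 - \left(5 + 20 \cdot \frac{38}{19}\right) = -175740 - \left(5 + 20 \cdot 38 \cdot \frac{1}{19}\right) = -175740 - 45 = -175785$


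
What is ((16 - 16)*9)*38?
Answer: 0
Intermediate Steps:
((16 - 16)*9)*38 = (0*9)*38 = 0*38 = 0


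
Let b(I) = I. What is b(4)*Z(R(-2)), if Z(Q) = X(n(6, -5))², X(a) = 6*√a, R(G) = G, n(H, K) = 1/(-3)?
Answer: -48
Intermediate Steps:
n(H, K) = -⅓
Z(Q) = -12 (Z(Q) = (6*√(-⅓))² = (6*(I*√3/3))² = (2*I*√3)² = -12)
b(4)*Z(R(-2)) = 4*(-12) = -48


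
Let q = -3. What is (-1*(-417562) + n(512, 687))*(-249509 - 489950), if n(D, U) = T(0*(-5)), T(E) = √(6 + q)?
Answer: -308769978958 - 739459*√3 ≈ -3.0877e+11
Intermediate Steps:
T(E) = √3 (T(E) = √(6 - 3) = √3)
n(D, U) = √3
(-1*(-417562) + n(512, 687))*(-249509 - 489950) = (-1*(-417562) + √3)*(-249509 - 489950) = (417562 + √3)*(-739459) = -308769978958 - 739459*√3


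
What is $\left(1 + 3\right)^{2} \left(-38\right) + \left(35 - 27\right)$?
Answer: $-600$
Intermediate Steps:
$\left(1 + 3\right)^{2} \left(-38\right) + \left(35 - 27\right) = 4^{2} \left(-38\right) + 8 = 16 \left(-38\right) + 8 = -608 + 8 = -600$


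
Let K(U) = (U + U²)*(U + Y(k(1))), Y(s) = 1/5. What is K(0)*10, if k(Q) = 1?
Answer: 0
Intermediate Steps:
Y(s) = ⅕
K(U) = (⅕ + U)*(U + U²) (K(U) = (U + U²)*(U + ⅕) = (U + U²)*(⅕ + U) = (⅕ + U)*(U + U²))
K(0)*10 = ((⅕)*0*(1 + 5*0² + 6*0))*10 = ((⅕)*0*(1 + 5*0 + 0))*10 = ((⅕)*0*(1 + 0 + 0))*10 = ((⅕)*0*1)*10 = 0*10 = 0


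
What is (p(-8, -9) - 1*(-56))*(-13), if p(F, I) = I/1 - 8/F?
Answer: -624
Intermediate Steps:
p(F, I) = I - 8/F (p(F, I) = I*1 - 8/F = I - 8/F)
(p(-8, -9) - 1*(-56))*(-13) = ((-9 - 8/(-8)) - 1*(-56))*(-13) = ((-9 - 8*(-⅛)) + 56)*(-13) = ((-9 + 1) + 56)*(-13) = (-8 + 56)*(-13) = 48*(-13) = -624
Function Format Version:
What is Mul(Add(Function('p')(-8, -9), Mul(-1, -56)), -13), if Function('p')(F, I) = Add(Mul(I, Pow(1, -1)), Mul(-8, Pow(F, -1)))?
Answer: -624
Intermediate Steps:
Function('p')(F, I) = Add(I, Mul(-8, Pow(F, -1))) (Function('p')(F, I) = Add(Mul(I, 1), Mul(-8, Pow(F, -1))) = Add(I, Mul(-8, Pow(F, -1))))
Mul(Add(Function('p')(-8, -9), Mul(-1, -56)), -13) = Mul(Add(Add(-9, Mul(-8, Pow(-8, -1))), Mul(-1, -56)), -13) = Mul(Add(Add(-9, Mul(-8, Rational(-1, 8))), 56), -13) = Mul(Add(Add(-9, 1), 56), -13) = Mul(Add(-8, 56), -13) = Mul(48, -13) = -624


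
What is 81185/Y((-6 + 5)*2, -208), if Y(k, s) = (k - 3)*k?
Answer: 16237/2 ≈ 8118.5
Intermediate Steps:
Y(k, s) = k*(-3 + k) (Y(k, s) = (-3 + k)*k = k*(-3 + k))
81185/Y((-6 + 5)*2, -208) = 81185/((((-6 + 5)*2)*(-3 + (-6 + 5)*2))) = 81185/(((-1*2)*(-3 - 1*2))) = 81185/((-2*(-3 - 2))) = 81185/((-2*(-5))) = 81185/10 = 81185*(1/10) = 16237/2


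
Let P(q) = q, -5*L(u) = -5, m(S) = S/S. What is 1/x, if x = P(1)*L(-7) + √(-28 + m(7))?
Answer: 1/28 - 3*I*√3/28 ≈ 0.035714 - 0.18558*I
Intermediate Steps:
m(S) = 1
L(u) = 1 (L(u) = -⅕*(-5) = 1)
x = 1 + 3*I*√3 (x = 1*1 + √(-28 + 1) = 1 + √(-27) = 1 + 3*I*√3 ≈ 1.0 + 5.1962*I)
1/x = 1/(1 + 3*I*√3)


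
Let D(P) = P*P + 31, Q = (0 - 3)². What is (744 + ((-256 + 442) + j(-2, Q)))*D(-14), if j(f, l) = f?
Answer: 210656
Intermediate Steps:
Q = 9 (Q = (-3)² = 9)
D(P) = 31 + P² (D(P) = P² + 31 = 31 + P²)
(744 + ((-256 + 442) + j(-2, Q)))*D(-14) = (744 + ((-256 + 442) - 2))*(31 + (-14)²) = (744 + (186 - 2))*(31 + 196) = (744 + 184)*227 = 928*227 = 210656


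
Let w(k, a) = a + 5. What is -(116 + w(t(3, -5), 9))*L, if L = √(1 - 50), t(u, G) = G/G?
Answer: -910*I ≈ -910.0*I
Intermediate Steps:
t(u, G) = 1
w(k, a) = 5 + a
L = 7*I (L = √(-49) = 7*I ≈ 7.0*I)
-(116 + w(t(3, -5), 9))*L = -(116 + (5 + 9))*7*I = -(116 + 14)*7*I = -130*7*I = -910*I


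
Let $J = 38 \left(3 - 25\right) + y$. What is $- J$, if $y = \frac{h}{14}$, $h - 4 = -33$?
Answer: $\frac{11733}{14} \approx 838.07$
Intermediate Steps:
$h = -29$ ($h = 4 - 33 = -29$)
$y = - \frac{29}{14} \approx -2.0714$
$J = - \frac{11733}{14}$ ($J = 38 \left(3 - 25\right) - \frac{29}{14} = 38 \left(-22\right) - \frac{29}{14} = -836 - \frac{29}{14} = - \frac{11733}{14} \approx -838.07$)
$- J = \left(-1\right) \left(- \frac{11733}{14}\right) = \frac{11733}{14}$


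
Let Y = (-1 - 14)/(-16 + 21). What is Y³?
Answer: -27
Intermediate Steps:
Y = -3 (Y = -15/5 = -15*⅕ = -3)
Y³ = (-3)³ = -27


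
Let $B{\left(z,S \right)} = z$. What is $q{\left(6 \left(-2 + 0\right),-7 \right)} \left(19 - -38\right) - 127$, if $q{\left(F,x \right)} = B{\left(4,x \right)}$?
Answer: $101$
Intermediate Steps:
$q{\left(F,x \right)} = 4$
$q{\left(6 \left(-2 + 0\right),-7 \right)} \left(19 - -38\right) - 127 = 4 \left(19 - -38\right) - 127 = 4 \left(19 + 38\right) - 127 = 4 \cdot 57 - 127 = 228 - 127 = 101$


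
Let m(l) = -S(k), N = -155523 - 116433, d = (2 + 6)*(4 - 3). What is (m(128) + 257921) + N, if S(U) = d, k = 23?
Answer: -14043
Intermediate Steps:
d = 8 (d = 8*1 = 8)
N = -271956
S(U) = 8
m(l) = -8 (m(l) = -1*8 = -8)
(m(128) + 257921) + N = (-8 + 257921) - 271956 = 257913 - 271956 = -14043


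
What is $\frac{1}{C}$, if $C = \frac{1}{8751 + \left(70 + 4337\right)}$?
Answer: $13158$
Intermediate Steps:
$C = \frac{1}{13158}$ ($C = \frac{1}{8751 + 4407} = \frac{1}{13158} \approx 7.5999 \cdot 10^{-5}$)
$\frac{1}{C} = \frac{1}{\frac{1}{13158}} = 13158$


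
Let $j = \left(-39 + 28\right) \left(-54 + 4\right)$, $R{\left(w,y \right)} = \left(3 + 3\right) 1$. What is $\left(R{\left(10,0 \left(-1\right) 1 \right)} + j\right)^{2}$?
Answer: $309136$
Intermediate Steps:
$R{\left(w,y \right)} = 6$ ($R{\left(w,y \right)} = 6 \cdot 1 = 6$)
$j = 550$ ($j = \left(-11\right) \left(-50\right) = 550$)
$\left(R{\left(10,0 \left(-1\right) 1 \right)} + j\right)^{2} = \left(6 + 550\right)^{2} = 556^{2} = 309136$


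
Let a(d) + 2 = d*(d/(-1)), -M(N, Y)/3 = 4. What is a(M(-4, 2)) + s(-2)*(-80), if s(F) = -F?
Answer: -306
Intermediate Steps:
M(N, Y) = -12 (M(N, Y) = -3*4 = -12)
a(d) = -2 - d² (a(d) = -2 + d*(d/(-1)) = -2 + d*(d*(-1)) = -2 + d*(-d) = -2 - d²)
a(M(-4, 2)) + s(-2)*(-80) = (-2 - 1*(-12)²) - 1*(-2)*(-80) = (-2 - 1*144) + 2*(-80) = (-2 - 144) - 160 = -146 - 160 = -306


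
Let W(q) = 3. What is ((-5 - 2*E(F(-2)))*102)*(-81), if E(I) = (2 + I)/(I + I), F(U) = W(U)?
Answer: 55080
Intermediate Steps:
F(U) = 3
E(I) = (2 + I)/(2*I) (E(I) = (2 + I)/((2*I)) = (2 + I)*(1/(2*I)) = (2 + I)/(2*I))
((-5 - 2*E(F(-2)))*102)*(-81) = ((-5 - (2 + 3)/3)*102)*(-81) = ((-5 - 5/3)*102)*(-81) = -20/3*102*(-81) = -680*(-81) = 55080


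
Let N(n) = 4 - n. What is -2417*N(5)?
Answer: 2417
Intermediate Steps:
-2417*N(5) = -2417*(4 - 1*5) = -2417*(4 - 5) = -2417*(-1) = 2417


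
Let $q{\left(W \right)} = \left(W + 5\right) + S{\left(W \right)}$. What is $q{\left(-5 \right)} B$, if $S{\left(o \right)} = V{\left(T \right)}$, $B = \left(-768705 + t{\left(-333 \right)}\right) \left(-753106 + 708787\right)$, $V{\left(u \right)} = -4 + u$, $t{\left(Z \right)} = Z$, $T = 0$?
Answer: $-136331980488$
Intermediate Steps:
$B = 34082995122$ ($B = \left(-768705 - 333\right) \left(-753106 + 708787\right) = \left(-769038\right) \left(-44319\right) = 34082995122$)
$S{\left(o \right)} = -4$ ($S{\left(o \right)} = -4 + 0 = -4$)
$q{\left(W \right)} = 1 + W$ ($q{\left(W \right)} = \left(W + 5\right) - 4 = \left(5 + W\right) - 4 = 1 + W$)
$q{\left(-5 \right)} B = \left(1 - 5\right) 34082995122 = \left(-4\right) 34082995122 = -136331980488$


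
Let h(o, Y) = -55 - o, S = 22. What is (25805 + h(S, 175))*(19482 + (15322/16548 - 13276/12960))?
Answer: 93311550445648/186165 ≈ 5.0123e+8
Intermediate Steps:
(25805 + h(S, 175))*(19482 + (15322/16548 - 13276/12960)) = (25805 + (-55 - 1*22))*(19482 + (15322/16548 - 13276/12960)) = (25805 + (-55 - 22))*(19482 + (15322*(1/16548) - 13276*1/12960)) = (25805 - 77)*(19482 + (7661/8274 - 3319/3240)) = 25728*(19482 - 439961/4467960) = 25728*(87044356759/4467960) = 93311550445648/186165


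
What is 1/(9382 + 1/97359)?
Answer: 97359/913422139 ≈ 0.00010659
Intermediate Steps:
1/(9382 + 1/97359) = 1/(913422139/97359) = 97359/913422139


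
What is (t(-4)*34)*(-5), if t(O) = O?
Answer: 680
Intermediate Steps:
(t(-4)*34)*(-5) = -4*34*(-5) = -136*(-5) = 680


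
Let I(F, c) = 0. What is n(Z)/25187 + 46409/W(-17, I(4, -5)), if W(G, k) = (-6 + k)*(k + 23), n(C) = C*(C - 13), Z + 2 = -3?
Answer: -1168891063/3475806 ≈ -336.29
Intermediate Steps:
Z = -5 (Z = -2 - 3 = -5)
n(C) = C*(-13 + C)
W(G, k) = (-6 + k)*(23 + k)
n(Z)/25187 + 46409/W(-17, I(4, -5)) = -5*(-13 - 5)/25187 + 46409/(-138 + 0² + 17*0) = -5*(-18)*(1/25187) + 46409/(-138 + 0 + 0) = 90*(1/25187) + 46409/(-138) = 90/25187 + 46409*(-1/138) = 90/25187 - 46409/138 = -1168891063/3475806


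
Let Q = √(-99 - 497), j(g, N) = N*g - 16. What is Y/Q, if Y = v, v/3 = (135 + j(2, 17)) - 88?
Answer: -195*I*√149/298 ≈ -7.9875*I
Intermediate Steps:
j(g, N) = -16 + N*g
v = 195 (v = 3*((135 + (-16 + 17*2)) - 88) = 3*((135 + (-16 + 34)) - 88) = 3*((135 + 18) - 88) = 3*(153 - 88) = 3*65 = 195)
Y = 195
Q = 2*I*√149 (Q = √(-596) = 2*I*√149 ≈ 24.413*I)
Y/Q = 195/((2*I*√149)) = 195*(-I*√149/298) = -195*I*√149/298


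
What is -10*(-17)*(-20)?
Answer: -3400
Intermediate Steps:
-10*(-17)*(-20) = 170*(-20) = -3400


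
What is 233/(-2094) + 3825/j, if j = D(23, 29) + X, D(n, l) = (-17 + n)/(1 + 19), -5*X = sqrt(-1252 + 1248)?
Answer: 9611227/2094 + 6120*I ≈ 4589.9 + 6120.0*I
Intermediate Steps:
X = -2*I/5 (X = -sqrt(-1252 + 1248)/5 = -2*I/5 ≈ -0.4*I)
D(n, l) = -17/20 + n/20 (D(n, l) = (-17 + n)/20 = (-17 + n)*(1/20) = -17/20 + n/20)
j = 3/10 - 2*I/5 (j = (-17/20 + (1/20)*23) - 2*I/5 = (-17/20 + 23/20) - 2*I/5 = 3/10 - 2*I/5 ≈ 0.3 - 0.4*I)
233/(-2094) + 3825/j = 233/(-2094) + 3825/(3/10 - 2*I/5) = 233*(-1/2094) + 3825*(4*(3/10 + 2*I/5)) = -233/2094 + 15300*(3/10 + 2*I/5)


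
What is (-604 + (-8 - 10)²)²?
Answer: 78400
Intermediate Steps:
(-604 + (-8 - 10)²)² = (-604 + (-18)²)² = (-604 + 324)² = (-280)² = 78400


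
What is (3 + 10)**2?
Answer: 169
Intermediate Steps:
(3 + 10)**2 = 13**2 = 169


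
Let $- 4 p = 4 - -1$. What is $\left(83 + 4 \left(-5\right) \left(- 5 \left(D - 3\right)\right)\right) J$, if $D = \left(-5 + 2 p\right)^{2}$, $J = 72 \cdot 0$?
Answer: $0$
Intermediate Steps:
$J = 0$
$p = - \frac{5}{4}$ ($p = - \frac{4 - -1}{4} = - \frac{4 + 1}{4} = \left(- \frac{1}{4}\right) 5 = - \frac{5}{4} \approx -1.25$)
$D = \frac{225}{4}$ ($D = \left(-5 + 2 \left(- \frac{5}{4}\right)\right)^{2} = \left(-5 - \frac{5}{2}\right)^{2} = \left(- \frac{15}{2}\right)^{2} = \frac{225}{4} \approx 56.25$)
$\left(83 + 4 \left(-5\right) \left(- 5 \left(D - 3\right)\right)\right) J = \left(83 + 4 \left(-5\right) \left(- 5 \left(\frac{225}{4} - 3\right)\right)\right) 0 = \left(83 - 20 \left(\left(-5\right) \frac{213}{4}\right)\right) 0 = \left(83 - -5325\right) 0 = \left(83 + 5325\right) 0 = 5408 \cdot 0 = 0$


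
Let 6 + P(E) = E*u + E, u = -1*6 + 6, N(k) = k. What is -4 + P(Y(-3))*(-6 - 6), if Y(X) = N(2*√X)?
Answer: 68 - 24*I*√3 ≈ 68.0 - 41.569*I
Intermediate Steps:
u = 0 (u = -6 + 6 = 0)
Y(X) = 2*√X
P(E) = -6 + E (P(E) = -6 + (E*0 + E) = -6 + (0 + E) = -6 + E)
-4 + P(Y(-3))*(-6 - 6) = -4 + (-6 + 2*√(-3))*(-6 - 6) = -4 + (-6 + 2*(I*√3))*(-12) = -4 + (-6 + 2*I*√3)*(-12) = -4 + (72 - 24*I*√3) = 68 - 24*I*√3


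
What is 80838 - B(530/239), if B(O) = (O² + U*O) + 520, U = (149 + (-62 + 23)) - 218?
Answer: 4601243938/57121 ≈ 80553.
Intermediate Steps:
U = -108 (U = (149 - 39) - 218 = 110 - 218 = -108)
B(O) = 520 + O² - 108*O (B(O) = (O² - 108*O) + 520 = 520 + O² - 108*O)
80838 - B(530/239) = 80838 - (520 + (530/239)² - 57240/239) = 80838 - (520 + (530*(1/239))² - 57240/239) = 80838 - (520 + (530/239)² - 108*530/239) = 80838 - (520 + 280900/57121 - 57240/239) = 80838 - 1*16303460/57121 = 80838 - 16303460/57121 = 4601243938/57121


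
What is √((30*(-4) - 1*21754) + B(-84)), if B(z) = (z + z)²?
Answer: 5*√254 ≈ 79.687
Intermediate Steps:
B(z) = 4*z² (B(z) = (2*z)² = 4*z²)
√((30*(-4) - 1*21754) + B(-84)) = √((30*(-4) - 1*21754) + 4*(-84)²) = √((-120 - 21754) + 4*7056) = √(-21874 + 28224) = √6350 = 5*√254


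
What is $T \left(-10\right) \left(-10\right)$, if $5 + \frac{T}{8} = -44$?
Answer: $-39200$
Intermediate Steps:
$T = -392$ ($T = -40 + 8 \left(-44\right) = -40 - 352 = -392$)
$T \left(-10\right) \left(-10\right) = \left(-392\right) \left(-10\right) \left(-10\right) = 3920 \left(-10\right) = -39200$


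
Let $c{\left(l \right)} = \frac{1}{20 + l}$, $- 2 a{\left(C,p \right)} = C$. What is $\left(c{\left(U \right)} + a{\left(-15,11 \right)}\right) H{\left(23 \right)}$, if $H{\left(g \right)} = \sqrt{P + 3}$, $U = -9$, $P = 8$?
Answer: $\frac{167 \sqrt{11}}{22} \approx 25.176$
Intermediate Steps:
$a{\left(C,p \right)} = - \frac{C}{2}$
$H{\left(g \right)} = \sqrt{11}$ ($H{\left(g \right)} = \sqrt{8 + 3} = \sqrt{11}$)
$\left(c{\left(U \right)} + a{\left(-15,11 \right)}\right) H{\left(23 \right)} = \left(\frac{1}{20 - 9} - - \frac{15}{2}\right) \sqrt{11} = \left(\frac{1}{11} + \frac{15}{2}\right) \sqrt{11} = \frac{167 \sqrt{11}}{22}$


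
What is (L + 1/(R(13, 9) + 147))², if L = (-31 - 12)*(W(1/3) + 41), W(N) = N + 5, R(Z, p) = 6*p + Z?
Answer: 1636032855625/412164 ≈ 3.9694e+6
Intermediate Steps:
R(Z, p) = Z + 6*p
W(N) = 5 + N
L = -5977/3 (L = (-31 - 12)*((5 + 1/3) + 41) = -43*((5 + ⅓) + 41) = -43*(16/3 + 41) = -43*139/3 = -5977/3 ≈ -1992.3)
(L + 1/(R(13, 9) + 147))² = (-5977/3 + 1/((13 + 6*9) + 147))² = (-5977/3 + 1/((13 + 54) + 147))² = (-5977/3 + 1/(67 + 147))² = (-5977/3 + 1/214)² = (-1279075/642)² = 1636032855625/412164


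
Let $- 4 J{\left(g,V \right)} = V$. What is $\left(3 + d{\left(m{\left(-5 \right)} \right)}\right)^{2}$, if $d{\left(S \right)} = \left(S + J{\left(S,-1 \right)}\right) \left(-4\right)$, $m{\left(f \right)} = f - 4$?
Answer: $1444$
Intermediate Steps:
$J{\left(g,V \right)} = - \frac{V}{4}$
$m{\left(f \right)} = -4 + f$ ($m{\left(f \right)} = f - 4 = -4 + f$)
$d{\left(S \right)} = -1 - 4 S$ ($d{\left(S \right)} = \left(S - - \frac{1}{4}\right) \left(-4\right) = \left(S + \frac{1}{4}\right) \left(-4\right) = \left(\frac{1}{4} + S\right) \left(-4\right) = -1 - 4 S$)
$\left(3 + d{\left(m{\left(-5 \right)} \right)}\right)^{2} = \left(3 - \left(1 + 4 \left(-4 - 5\right)\right)\right)^{2} = \left(3 - -35\right)^{2} = \left(3 + \left(-1 + 36\right)\right)^{2} = \left(3 + 35\right)^{2} = 38^{2} = 1444$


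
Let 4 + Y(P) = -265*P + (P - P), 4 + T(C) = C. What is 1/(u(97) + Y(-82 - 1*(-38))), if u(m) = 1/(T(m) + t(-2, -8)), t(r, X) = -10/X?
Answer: 377/4394316 ≈ 8.5793e-5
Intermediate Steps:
T(C) = -4 + C
u(m) = 1/(-11/4 + m) (u(m) = 1/((-4 + m) - 10/(-8)) = 1/((-4 + m) - 10*(-⅛)) = 1/((-4 + m) + 5/4) = 1/(-11/4 + m))
Y(P) = -4 - 265*P (Y(P) = -4 + (-265*P + (P - P)) = -4 + (-265*P + 0) = -4 - 265*P)
1/(u(97) + Y(-82 - 1*(-38))) = 1/(4/(-11 + 4*97) + (-4 - 265*(-82 - 1*(-38)))) = 1/(4/(-11 + 388) + (-4 - 265*(-82 + 38))) = 1/(4/377 + (-4 - 265*(-44))) = 1/(4*(1/377) + (-4 + 11660)) = 1/(4/377 + 11656) = 1/(4394316/377) = 377/4394316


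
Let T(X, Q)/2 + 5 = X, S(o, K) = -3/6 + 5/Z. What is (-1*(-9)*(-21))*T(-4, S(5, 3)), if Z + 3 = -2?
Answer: 3402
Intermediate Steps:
Z = -5 (Z = -3 - 2 = -5)
S(o, K) = -3/2 (S(o, K) = -3/6 + 5/(-5) = -3*⅙ + 5*(-⅕) = -½ - 1 = -3/2)
T(X, Q) = -10 + 2*X
(-1*(-9)*(-21))*T(-4, S(5, 3)) = (-1*(-9)*(-21))*(-10 + 2*(-4)) = (9*(-21))*(-10 - 8) = -189*(-18) = 3402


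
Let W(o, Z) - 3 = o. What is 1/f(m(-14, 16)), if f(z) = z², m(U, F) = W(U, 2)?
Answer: 1/121 ≈ 0.0082645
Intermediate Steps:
W(o, Z) = 3 + o
m(U, F) = 3 + U
1/f(m(-14, 16)) = 1/((3 - 14)²) = 1/((-11)²) = 1/121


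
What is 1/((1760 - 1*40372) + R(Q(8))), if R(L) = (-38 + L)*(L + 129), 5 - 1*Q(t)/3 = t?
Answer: -1/44252 ≈ -2.2598e-5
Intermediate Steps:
Q(t) = 15 - 3*t
R(L) = (-38 + L)*(129 + L)
1/((1760 - 1*40372) + R(Q(8))) = 1/((1760 - 1*40372) + (-4902 + (15 - 3*8)² + 91*(15 - 3*8))) = 1/((1760 - 40372) + (-4902 + (15 - 24)² + 91*(15 - 24))) = 1/(-38612 + (-4902 + (-9)² + 91*(-9))) = 1/(-38612 + (-4902 + 81 - 819)) = 1/(-38612 - 5640) = 1/(-44252) = -1/44252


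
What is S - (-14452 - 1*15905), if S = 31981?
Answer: 62338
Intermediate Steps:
S - (-14452 - 1*15905) = 31981 - (-14452 - 1*15905) = 31981 - (-14452 - 15905) = 31981 - 1*(-30357) = 31981 + 30357 = 62338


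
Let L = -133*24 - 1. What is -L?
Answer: 3193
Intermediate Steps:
L = -3193 (L = -3192 - 1 = -3193)
-L = -1*(-3193) = 3193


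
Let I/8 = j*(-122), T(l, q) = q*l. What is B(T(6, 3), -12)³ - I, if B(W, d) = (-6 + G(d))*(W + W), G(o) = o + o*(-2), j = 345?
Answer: 10414416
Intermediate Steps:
T(l, q) = l*q
G(o) = -o (G(o) = o - 2*o = -o)
B(W, d) = 2*W*(-6 - d) (B(W, d) = (-6 - d)*(W + W) = (-6 - d)*(2*W) = 2*W*(-6 - d))
I = -336720 (I = 8*(345*(-122)) = 8*(-42090) = -336720)
B(T(6, 3), -12)³ - I = (-2*6*3*(6 - 12))³ - 1*(-336720) = (-2*18*(-6))³ + 336720 = 216³ + 336720 = 10077696 + 336720 = 10414416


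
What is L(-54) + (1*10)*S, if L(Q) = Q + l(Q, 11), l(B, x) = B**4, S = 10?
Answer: 8503102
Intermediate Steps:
L(Q) = Q + Q**4
L(-54) + (1*10)*S = (-54 + (-54)**4) + (1*10)*10 = (-54 + 8503056) + 10*10 = 8503002 + 100 = 8503102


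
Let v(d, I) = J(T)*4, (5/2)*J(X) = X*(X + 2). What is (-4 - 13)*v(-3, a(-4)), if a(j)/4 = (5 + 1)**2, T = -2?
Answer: 0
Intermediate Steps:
J(X) = 2*X*(2 + X)/5 (J(X) = 2*(X*(X + 2))/5 = 2*(X*(2 + X))/5 = 2*X*(2 + X)/5)
a(j) = 144 (a(j) = 4*(5 + 1)**2 = 4*6**2 = 4*36 = 144)
v(d, I) = 0 (v(d, I) = ((2/5)*(-2)*(2 - 2))*4 = ((2/5)*(-2)*0)*4 = 0*4 = 0)
(-4 - 13)*v(-3, a(-4)) = (-4 - 13)*0 = -17*0 = 0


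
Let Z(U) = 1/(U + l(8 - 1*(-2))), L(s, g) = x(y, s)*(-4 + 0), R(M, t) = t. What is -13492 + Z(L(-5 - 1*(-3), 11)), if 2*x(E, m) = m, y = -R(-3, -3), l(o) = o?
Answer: -188887/14 ≈ -13492.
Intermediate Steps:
y = 3 (y = -1*(-3) = 3)
x(E, m) = m/2
L(s, g) = -2*s (L(s, g) = (s/2)*(-4 + 0) = (s/2)*(-4) = -2*s)
Z(U) = 1/(10 + U) (Z(U) = 1/(U + (8 - 1*(-2))) = 1/(U + (8 + 2)) = 1/(U + 10) = 1/(10 + U))
-13492 + Z(L(-5 - 1*(-3), 11)) = -13492 + 1/(10 - 2*(-5 - 1*(-3))) = -13492 + 1/(10 - 2*(-5 + 3)) = -13492 + 1/(10 - 2*(-2)) = -13492 + 1/(10 + 4) = -13492 + 1/14 = -188887/14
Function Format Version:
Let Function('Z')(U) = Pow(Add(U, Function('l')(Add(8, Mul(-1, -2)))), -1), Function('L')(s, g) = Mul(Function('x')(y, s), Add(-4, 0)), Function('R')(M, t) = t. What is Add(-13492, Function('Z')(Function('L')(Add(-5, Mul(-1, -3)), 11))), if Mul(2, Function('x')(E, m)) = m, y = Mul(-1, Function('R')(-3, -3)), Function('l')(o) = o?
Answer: Rational(-188887, 14) ≈ -13492.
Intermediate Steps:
y = 3 (y = Mul(-1, -3) = 3)
Function('x')(E, m) = Mul(Rational(1, 2), m)
Function('L')(s, g) = Mul(-2, s) (Function('L')(s, g) = Mul(Mul(Rational(1, 2), s), Add(-4, 0)) = Mul(Mul(Rational(1, 2), s), -4) = Mul(-2, s))
Function('Z')(U) = Pow(Add(10, U), -1) (Function('Z')(U) = Pow(Add(U, Add(8, Mul(-1, -2))), -1) = Pow(Add(U, Add(8, 2)), -1) = Pow(Add(U, 10), -1) = Pow(Add(10, U), -1))
Add(-13492, Function('Z')(Function('L')(Add(-5, Mul(-1, -3)), 11))) = Add(-13492, Pow(Add(10, Mul(-2, Add(-5, Mul(-1, -3)))), -1)) = Add(-13492, Pow(Add(10, Mul(-2, Add(-5, 3))), -1)) = Add(-13492, Pow(Add(10, Mul(-2, -2)), -1)) = Add(-13492, Pow(Add(10, 4), -1)) = Add(-13492, Pow(14, -1)) = Add(-13492, Rational(1, 14)) = Rational(-188887, 14)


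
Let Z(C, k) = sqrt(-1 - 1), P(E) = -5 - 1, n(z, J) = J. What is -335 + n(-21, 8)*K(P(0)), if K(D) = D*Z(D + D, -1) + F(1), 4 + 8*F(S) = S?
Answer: -338 - 48*I*sqrt(2) ≈ -338.0 - 67.882*I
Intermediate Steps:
P(E) = -6
F(S) = -1/2 + S/8
Z(C, k) = I*sqrt(2) (Z(C, k) = sqrt(-2) = I*sqrt(2))
K(D) = -3/8 + I*D*sqrt(2) (K(D) = D*(I*sqrt(2)) + (-1/2 + (1/8)*1) = I*D*sqrt(2) + (-1/2 + 1/8) = I*D*sqrt(2) - 3/8 = -3/8 + I*D*sqrt(2))
-335 + n(-21, 8)*K(P(0)) = -335 + 8*(-3/8 + I*(-6)*sqrt(2)) = -335 + 8*(-3/8 - 6*I*sqrt(2)) = -335 + (-3 - 48*I*sqrt(2)) = -338 - 48*I*sqrt(2)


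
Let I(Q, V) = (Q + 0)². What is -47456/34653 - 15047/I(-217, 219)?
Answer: -2756079275/1631775117 ≈ -1.6890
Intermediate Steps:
I(Q, V) = Q²
-47456/34653 - 15047/I(-217, 219) = -47456/34653 - 15047/((-217)²) = -47456*1/34653 - 15047/47089 = -47456/34653 - 15047*1/47089 = -47456/34653 - 15047/47089 = -2756079275/1631775117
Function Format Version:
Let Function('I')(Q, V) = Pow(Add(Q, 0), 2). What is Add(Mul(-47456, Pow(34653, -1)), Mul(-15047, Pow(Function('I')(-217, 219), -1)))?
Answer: Rational(-2756079275, 1631775117) ≈ -1.6890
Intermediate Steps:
Function('I')(Q, V) = Pow(Q, 2)
Add(Mul(-47456, Pow(34653, -1)), Mul(-15047, Pow(Function('I')(-217, 219), -1))) = Add(Mul(-47456, Pow(34653, -1)), Mul(-15047, Pow(Pow(-217, 2), -1))) = Add(Mul(-47456, Rational(1, 34653)), Mul(-15047, Pow(47089, -1))) = Add(Rational(-47456, 34653), Mul(-15047, Rational(1, 47089))) = Add(Rational(-47456, 34653), Rational(-15047, 47089)) = Rational(-2756079275, 1631775117)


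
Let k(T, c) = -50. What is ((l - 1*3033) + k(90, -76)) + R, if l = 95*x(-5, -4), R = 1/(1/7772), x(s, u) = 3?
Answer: 4974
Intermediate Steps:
R = 7772 (R = 1/(1/7772) = 7772)
l = 285 (l = 95*3 = 285)
((l - 1*3033) + k(90, -76)) + R = ((285 - 1*3033) - 50) + 7772 = ((285 - 3033) - 50) + 7772 = (-2748 - 50) + 7772 = -2798 + 7772 = 4974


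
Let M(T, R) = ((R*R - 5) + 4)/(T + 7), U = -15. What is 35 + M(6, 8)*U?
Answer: -490/13 ≈ -37.692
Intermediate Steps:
M(T, R) = (-1 + R**2)/(7 + T) (M(T, R) = ((R**2 - 5) + 4)/(7 + T) = ((-5 + R**2) + 4)/(7 + T) = (-1 + R**2)/(7 + T))
35 + M(6, 8)*U = 35 + ((-1 + 8**2)/(7 + 6))*(-15) = 35 + ((-1 + 64)/13)*(-15) = 35 + ((1/13)*63)*(-15) = 35 + (63/13)*(-15) = 35 - 945/13 = -490/13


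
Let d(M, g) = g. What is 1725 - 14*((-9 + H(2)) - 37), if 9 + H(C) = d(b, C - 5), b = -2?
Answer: 2537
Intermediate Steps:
H(C) = -14 + C (H(C) = -9 + (C - 5) = -9 + (-5 + C) = -14 + C)
1725 - 14*((-9 + H(2)) - 37) = 1725 - 14*((-9 + (-14 + 2)) - 37) = 1725 - 14*((-9 - 12) - 37) = 1725 - 14*(-21 - 37) = 1725 - 14*(-58) = 1725 - 1*(-812) = 1725 + 812 = 2537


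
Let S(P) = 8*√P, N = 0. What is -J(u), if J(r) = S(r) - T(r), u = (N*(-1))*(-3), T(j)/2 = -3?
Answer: -6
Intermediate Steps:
T(j) = -6 (T(j) = 2*(-3) = -6)
u = 0 (u = (0*(-1))*(-3) = 0*(-3) = 0)
J(r) = 6 + 8*√r (J(r) = 8*√r - 1*(-6) = 8*√r + 6 = 6 + 8*√r)
-J(u) = -(6 + 8*√0) = -(6 + 8*0) = -(6 + 0) = -1*6 = -6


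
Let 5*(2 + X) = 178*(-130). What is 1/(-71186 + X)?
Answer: -1/75816 ≈ -1.3190e-5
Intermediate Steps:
X = -4630 (X = -2 + (178*(-130))/5 = -2 + (1/5)*(-23140) = -2 - 4628 = -4630)
1/(-71186 + X) = 1/(-71186 - 4630) = 1/(-75816) = -1/75816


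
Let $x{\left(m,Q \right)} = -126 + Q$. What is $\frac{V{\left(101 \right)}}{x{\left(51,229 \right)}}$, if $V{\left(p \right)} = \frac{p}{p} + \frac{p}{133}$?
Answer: $\frac{234}{13699} \approx 0.017082$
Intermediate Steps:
$V{\left(p \right)} = 1 + \frac{p}{133}$ ($V{\left(p \right)} = 1 + p \frac{1}{133} = 1 + \frac{p}{133}$)
$\frac{V{\left(101 \right)}}{x{\left(51,229 \right)}} = \frac{1 + \frac{1}{133} \cdot 101}{-126 + 229} = \frac{1 + \frac{101}{133}}{103} = \frac{234}{133} \cdot \frac{1}{103} = \frac{234}{13699}$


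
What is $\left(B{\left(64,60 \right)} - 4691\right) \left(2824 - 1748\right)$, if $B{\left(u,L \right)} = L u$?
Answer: $-915676$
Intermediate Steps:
$\left(B{\left(64,60 \right)} - 4691\right) \left(2824 - 1748\right) = \left(60 \cdot 64 - 4691\right) \left(2824 - 1748\right) = \left(3840 - 4691\right) 1076 = \left(-851\right) 1076 = -915676$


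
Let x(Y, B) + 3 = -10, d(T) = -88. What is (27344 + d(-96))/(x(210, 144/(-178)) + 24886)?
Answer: 27256/24873 ≈ 1.0958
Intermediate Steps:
x(Y, B) = -13 (x(Y, B) = -3 - 10 = -13)
(27344 + d(-96))/(x(210, 144/(-178)) + 24886) = (27344 - 88)/(-13 + 24886) = 27256/24873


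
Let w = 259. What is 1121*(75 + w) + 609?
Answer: 375023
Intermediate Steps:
1121*(75 + w) + 609 = 1121*(75 + 259) + 609 = 1121*334 + 609 = 374414 + 609 = 375023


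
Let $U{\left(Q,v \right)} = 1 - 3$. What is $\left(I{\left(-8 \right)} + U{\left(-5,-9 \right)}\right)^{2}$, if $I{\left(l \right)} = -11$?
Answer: $169$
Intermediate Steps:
$U{\left(Q,v \right)} = -2$ ($U{\left(Q,v \right)} = 1 - 3 = -2$)
$\left(I{\left(-8 \right)} + U{\left(-5,-9 \right)}\right)^{2} = \left(-11 - 2\right)^{2} = \left(-13\right)^{2} = 169$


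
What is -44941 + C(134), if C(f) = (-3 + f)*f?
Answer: -27387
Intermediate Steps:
C(f) = f*(-3 + f)
-44941 + C(134) = -44941 + 134*(-3 + 134) = -44941 + 134*131 = -44941 + 17554 = -27387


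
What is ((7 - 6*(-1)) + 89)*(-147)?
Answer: -14994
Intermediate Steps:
((7 - 6*(-1)) + 89)*(-147) = ((7 + 6) + 89)*(-147) = (13 + 89)*(-147) = 102*(-147) = -14994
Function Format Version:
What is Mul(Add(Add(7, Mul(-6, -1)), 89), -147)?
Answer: -14994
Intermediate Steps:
Mul(Add(Add(7, Mul(-6, -1)), 89), -147) = Mul(Add(Add(7, 6), 89), -147) = Mul(Add(13, 89), -147) = Mul(102, -147) = -14994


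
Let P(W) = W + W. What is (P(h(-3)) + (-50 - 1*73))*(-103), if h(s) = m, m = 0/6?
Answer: 12669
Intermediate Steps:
m = 0 (m = 0*(⅙) = 0)
h(s) = 0
P(W) = 2*W
(P(h(-3)) + (-50 - 1*73))*(-103) = (2*0 + (-50 - 1*73))*(-103) = (0 + (-50 - 73))*(-103) = (0 - 123)*(-103) = -123*(-103) = 12669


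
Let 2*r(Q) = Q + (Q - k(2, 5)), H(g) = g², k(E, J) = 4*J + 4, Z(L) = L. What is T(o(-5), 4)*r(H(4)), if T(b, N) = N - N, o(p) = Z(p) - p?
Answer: 0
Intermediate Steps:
k(E, J) = 4 + 4*J
o(p) = 0 (o(p) = p - p = 0)
T(b, N) = 0
r(Q) = -12 + Q (r(Q) = (Q + (Q - (4 + 4*5)))/2 = (Q + (Q - (4 + 20)))/2 = (Q + (Q - 1*24))/2 = (Q + (Q - 24))/2 = (Q + (-24 + Q))/2 = (-24 + 2*Q)/2 = -12 + Q)
T(o(-5), 4)*r(H(4)) = 0*(-12 + 4²) = 0*(-12 + 16) = 0*4 = 0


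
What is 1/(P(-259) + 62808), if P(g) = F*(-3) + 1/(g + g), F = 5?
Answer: 518/32526773 ≈ 1.5925e-5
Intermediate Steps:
P(g) = -15 + 1/(2*g) (P(g) = 5*(-3) + 1/(g + g) = -15 + 1/(2*g))
1/(P(-259) + 62808) = 1/((-15 + (1/2)/(-259)) + 62808) = 1/((-15 + (1/2)*(-1/259)) + 62808) = 1/((-15 - 1/518) + 62808) = 1/(-7771/518 + 62808) = 1/(32526773/518) = 518/32526773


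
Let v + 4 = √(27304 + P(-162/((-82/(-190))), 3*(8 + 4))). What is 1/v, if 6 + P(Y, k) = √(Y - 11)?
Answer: 41/(-164 + √41*√(1119218 + I*√649481)) ≈ 0.0062027 - 2.2886e-6*I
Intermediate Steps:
P(Y, k) = -6 + √(-11 + Y) (P(Y, k) = -6 + √(Y - 11) = -6 + √(-11 + Y))
v = -4 + √(27298 + I*√649481/41) (v = -4 + √(27304 + (-6 + √(-11 - 162/((-82/(-190)))))) = -4 + √(27304 + (-6 + √(-11 - 162/((-82*(-1/190)))))) = -4 + √(27304 + (-6 + √(-11 - 162/41/95))) = -4 + √(27304 + (-6 + √(-11 - 162*95/41))) = -4 + √(27304 + (-6 + √(-11 - 15390/41))) = -4 + √(27304 + (-6 + √(-15841/41))) = -4 + √(27304 + (-6 + I*√649481/41)) = -4 + √(27298 + I*√649481/41) ≈ 161.22 + 0.059485*I)
1/v = 1/(-4 + √(45887938 + 41*I*√649481)/41)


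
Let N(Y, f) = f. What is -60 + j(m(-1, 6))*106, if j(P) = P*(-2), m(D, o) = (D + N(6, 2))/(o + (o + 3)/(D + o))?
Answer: -3400/39 ≈ -87.179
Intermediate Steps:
m(D, o) = (2 + D)/(o + (3 + o)/(D + o)) (m(D, o) = (D + 2)/(o + (o + 3)/(D + o)) = (2 + D)/(o + (3 + o)/(D + o)))
j(P) = -2*P
-60 + j(m(-1, 6))*106 = -60 - 2*((-1)² + 2*(-1) + 2*6 - 1*6)/(3 + 6 + 6² - 1*6)*106 = -60 - 2*(1 - 2 + 12 - 6)/(3 + 6 + 36 - 6)*106 = -60 - 2*5/39*106 = -60 - 10/39*106 = -60 - 1060/39 = -3400/39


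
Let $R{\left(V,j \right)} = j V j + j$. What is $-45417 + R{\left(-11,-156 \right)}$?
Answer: $-313269$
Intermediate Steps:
$R{\left(V,j \right)} = j + V j^{2}$ ($R{\left(V,j \right)} = V j j + j = V j^{2} + j = j + V j^{2}$)
$-45417 + R{\left(-11,-156 \right)} = -45417 - 156 \left(1 - -1716\right) = -45417 - 156 \left(1 + 1716\right) = -45417 - 267852 = -313269$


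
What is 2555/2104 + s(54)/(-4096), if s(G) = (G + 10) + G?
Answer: 638563/538624 ≈ 1.1855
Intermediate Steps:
s(G) = 10 + 2*G (s(G) = (10 + G) + G = 10 + 2*G)
2555/2104 + s(54)/(-4096) = 2555/2104 + (10 + 2*54)/(-4096) = 2555*(1/2104) + (10 + 108)*(-1/4096) = 2555/2104 + 118*(-1/4096) = 2555/2104 - 59/2048 = 638563/538624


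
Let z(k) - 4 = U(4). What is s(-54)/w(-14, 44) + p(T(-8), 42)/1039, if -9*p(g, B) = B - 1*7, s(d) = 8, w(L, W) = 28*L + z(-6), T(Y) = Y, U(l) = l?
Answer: -3677/149616 ≈ -0.024576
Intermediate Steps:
z(k) = 8 (z(k) = 4 + 4 = 8)
w(L, W) = 8 + 28*L (w(L, W) = 28*L + 8 = 8 + 28*L)
p(g, B) = 7/9 - B/9 (p(g, B) = -(B - 1*7)/9 = -(B - 7)/9 = -(-7 + B)/9 = 7/9 - B/9)
s(-54)/w(-14, 44) + p(T(-8), 42)/1039 = 8/(8 + 28*(-14)) + (7/9 - ⅑*42)/1039 = 8/(8 - 392) + (7/9 - 14/3)*(1/1039) = 8/(-384) - 35/9*1/1039 = 8*(-1/384) - 35/9351 = -1/48 - 35/9351 = -3677/149616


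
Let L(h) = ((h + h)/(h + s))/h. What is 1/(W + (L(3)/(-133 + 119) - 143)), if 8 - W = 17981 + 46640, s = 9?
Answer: -84/5439505 ≈ -1.5443e-5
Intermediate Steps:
L(h) = 2/(9 + h) (L(h) = ((h + h)/(h + 9))/h = ((2*h)/(9 + h))/h = (2*h/(9 + h))/h = 2/(9 + h))
W = -64613 (W = 8 - (17981 + 46640) = 8 - 1*64621 = 8 - 64621 = -64613)
1/(W + (L(3)/(-133 + 119) - 143)) = 1/(-64613 + ((2/(9 + 3))/(-133 + 119) - 143)) = 1/(-64613 + ((2/12)/(-14) - 143)) = 1/(-64613 + (-1/(7*12) - 143)) = 1/(-64613 + (-1/14*⅙ - 143)) = 1/(-64613 + (-1/84 - 143)) = 1/(-64613 - 12013/84) = 1/(-5439505/84) = -84/5439505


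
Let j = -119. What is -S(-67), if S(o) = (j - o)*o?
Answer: -3484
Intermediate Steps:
S(o) = o*(-119 - o) (S(o) = (-119 - o)*o = o*(-119 - o))
-S(-67) = -(-1)*(-67)*(119 - 67) = -(-1)*(-67)*52 = -1*3484 = -3484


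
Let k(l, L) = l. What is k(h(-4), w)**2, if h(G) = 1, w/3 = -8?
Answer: 1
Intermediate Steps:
w = -24 (w = 3*(-8) = -24)
k(h(-4), w)**2 = 1**2 = 1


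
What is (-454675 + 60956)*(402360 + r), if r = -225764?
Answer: -69529200524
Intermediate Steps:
(-454675 + 60956)*(402360 + r) = (-454675 + 60956)*(402360 - 225764) = -393719*176596 = -69529200524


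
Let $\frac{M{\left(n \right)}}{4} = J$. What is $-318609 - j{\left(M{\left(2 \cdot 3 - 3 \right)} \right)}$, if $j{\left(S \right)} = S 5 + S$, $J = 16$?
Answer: $-318993$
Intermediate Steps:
$M{\left(n \right)} = 64$ ($M{\left(n \right)} = 4 \cdot 16 = 64$)
$j{\left(S \right)} = 6 S$ ($j{\left(S \right)} = 5 S + S = 6 S$)
$-318609 - j{\left(M{\left(2 \cdot 3 - 3 \right)} \right)} = -318609 - 6 \cdot 64 = -318609 - 384 = -318993$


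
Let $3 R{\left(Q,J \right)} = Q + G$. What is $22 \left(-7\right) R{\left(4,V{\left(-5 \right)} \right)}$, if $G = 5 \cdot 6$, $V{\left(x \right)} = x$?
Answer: $- \frac{5236}{3} \approx -1745.3$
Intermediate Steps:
$G = 30$
$R{\left(Q,J \right)} = 10 + \frac{Q}{3}$ ($R{\left(Q,J \right)} = \frac{Q + 30}{3} = \frac{30 + Q}{3} = 10 + \frac{Q}{3}$)
$22 \left(-7\right) R{\left(4,V{\left(-5 \right)} \right)} = 22 \left(-7\right) \left(10 + \frac{1}{3} \cdot 4\right) = - 154 \left(10 + \frac{4}{3}\right) = \left(-154\right) \frac{34}{3} = - \frac{5236}{3}$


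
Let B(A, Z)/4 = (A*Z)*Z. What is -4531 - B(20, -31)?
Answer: -81411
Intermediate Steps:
B(A, Z) = 4*A*Z² (B(A, Z) = 4*((A*Z)*Z) = 4*(A*Z²) = 4*A*Z²)
-4531 - B(20, -31) = -4531 - 4*20*(-31)² = -4531 - 4*20*961 = -4531 - 1*76880 = -4531 - 76880 = -81411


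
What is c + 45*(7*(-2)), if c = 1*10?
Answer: -620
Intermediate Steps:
c = 10
c + 45*(7*(-2)) = 10 + 45*(7*(-2)) = 10 + 45*(-14) = 10 - 630 = -620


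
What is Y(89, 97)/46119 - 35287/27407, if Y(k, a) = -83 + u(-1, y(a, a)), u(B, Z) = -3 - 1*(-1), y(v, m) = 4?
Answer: -1629730748/1263983433 ≈ -1.2894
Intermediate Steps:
u(B, Z) = -2 (u(B, Z) = -3 + 1 = -2)
Y(k, a) = -85 (Y(k, a) = -83 - 2 = -85)
Y(89, 97)/46119 - 35287/27407 = -85/46119 - 35287/27407 = -1629730748/1263983433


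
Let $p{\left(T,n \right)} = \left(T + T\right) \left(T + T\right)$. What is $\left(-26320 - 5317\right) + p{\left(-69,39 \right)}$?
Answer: $-12593$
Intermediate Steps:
$p{\left(T,n \right)} = 4 T^{2}$ ($p{\left(T,n \right)} = 2 T 2 T = 4 T^{2}$)
$\left(-26320 - 5317\right) + p{\left(-69,39 \right)} = \left(-26320 - 5317\right) + 4 \left(-69\right)^{2} = -31637 + 4 \cdot 4761 = -31637 + 19044 = -12593$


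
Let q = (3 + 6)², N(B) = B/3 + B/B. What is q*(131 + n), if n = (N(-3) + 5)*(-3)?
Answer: 9396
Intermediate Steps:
N(B) = 1 + B/3 (N(B) = B*(⅓) + 1 = B/3 + 1 = 1 + B/3)
n = -15 (n = ((1 + (⅓)*(-3)) + 5)*(-3) = ((1 - 1) + 5)*(-3) = (0 + 5)*(-3) = 5*(-3) = -15)
q = 81 (q = 9² = 81)
q*(131 + n) = 81*(131 - 15) = 81*116 = 9396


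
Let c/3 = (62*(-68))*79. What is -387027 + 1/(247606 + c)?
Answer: -290884074823/751586 ≈ -3.8703e+5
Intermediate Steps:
c = -999192 (c = 3*((62*(-68))*79) = 3*(-4216*79) = 3*(-333064) = -999192)
-387027 + 1/(247606 + c) = -387027 + 1/(247606 - 999192) = -387027 + 1/(-751586) = -387027 - 1/751586 = -290884074823/751586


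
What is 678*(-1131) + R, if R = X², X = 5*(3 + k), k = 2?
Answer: -766193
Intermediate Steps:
X = 25 (X = 5*(3 + 2) = 5*5 = 25)
R = 625 (R = 25² = 625)
678*(-1131) + R = 678*(-1131) + 625 = -766818 + 625 = -766193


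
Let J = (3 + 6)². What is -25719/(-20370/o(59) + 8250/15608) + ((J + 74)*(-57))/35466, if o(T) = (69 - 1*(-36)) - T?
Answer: 18113581874477/312845054010 ≈ 57.900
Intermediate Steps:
o(T) = 105 - T (o(T) = (69 + 36) - T = 105 - T)
J = 81 (J = 9² = 81)
-25719/(-20370/o(59) + 8250/15608) + ((J + 74)*(-57))/35466 = -25719/(-20370/(105 - 1*59) + 8250/15608) + ((81 + 74)*(-57))/35466 = -25719/(-20370/(105 - 59) + 8250*(1/15608)) + (155*(-57))*(1/35466) = -25719/(-20370/46 + 4125/7804) - 8835*1/35466 = -25719/(-20370*1/46 + 4125/7804) - 2945/11822 = -25719/(-10185/23 + 4125/7804) - 2945/11822 = -25719/(-79388865/179492) - 2945/11822 = -25719*(-179492/79388865) - 2945/11822 = 1538784916/26462955 - 2945/11822 = 18113581874477/312845054010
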